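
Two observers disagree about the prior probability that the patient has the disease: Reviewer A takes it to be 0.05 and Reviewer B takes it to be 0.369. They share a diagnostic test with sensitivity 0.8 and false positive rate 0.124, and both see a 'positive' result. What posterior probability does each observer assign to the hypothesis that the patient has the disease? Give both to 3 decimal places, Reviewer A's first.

Reviewer A: 0.253; Reviewer B: 0.790

The likelihood ratio for a 'positive' result is 0.8/0.124 = 6.4516.
Reviewer A: prior odds 0.05/0.95 = 0.052632; posterior odds 0.33956; posterior probability 0.253.
Reviewer B: prior odds 0.369/0.631 = 0.58479; posterior odds 3.7728; posterior probability 0.790.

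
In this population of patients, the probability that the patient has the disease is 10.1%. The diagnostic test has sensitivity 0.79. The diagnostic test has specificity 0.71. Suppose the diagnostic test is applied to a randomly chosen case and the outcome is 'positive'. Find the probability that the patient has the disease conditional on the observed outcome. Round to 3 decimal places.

P(H | E) ≈ 0.234

Let H be the event that the patient has the disease. P(H) = 0.101, so P(¬H) = 0.899. With E the 'positive' result, P(E|H) = 0.79 and P(E|¬H) = 0.29.
P(E) = 0.79·0.101 + 0.29·0.899 = 0.079790 + 0.26071 = 0.34050.
By Bayes' theorem, P(H|E) = 0.079790 / 0.34050 = 0.234.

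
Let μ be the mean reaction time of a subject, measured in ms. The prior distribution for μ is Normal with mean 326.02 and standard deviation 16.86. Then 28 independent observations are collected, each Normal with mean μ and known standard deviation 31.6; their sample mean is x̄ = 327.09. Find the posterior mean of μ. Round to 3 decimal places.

With known σ, the Normal prior is conjugate. Weight on the data is w = (n/σ²)/(n/σ² + 1/τ₀²) = 0.0280404/(0.0280404+0.00351791) = 0.88853.
Posterior mean = w·x̄ + (1−w)·μ₀ = 0.88853·327.09 + 0.11147·326.02 = 326.971.

Posterior mean ≈ 326.971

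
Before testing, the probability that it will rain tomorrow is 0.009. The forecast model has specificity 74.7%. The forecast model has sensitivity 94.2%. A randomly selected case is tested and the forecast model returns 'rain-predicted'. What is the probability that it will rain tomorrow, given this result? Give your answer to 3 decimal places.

Write H for 'it will rain tomorrow'. Prior odds H:¬H = 0.009/0.991 = 0.0090817. For the 'rain-predicted' outcome, the likelihood ratio is 0.942/0.253 = 3.7233.
Posterior odds = 0.0090817 × 3.7233 = 0.033814, so P(H|E) = 0.033814/(1+0.033814) = 0.033.

P(H | E) ≈ 0.033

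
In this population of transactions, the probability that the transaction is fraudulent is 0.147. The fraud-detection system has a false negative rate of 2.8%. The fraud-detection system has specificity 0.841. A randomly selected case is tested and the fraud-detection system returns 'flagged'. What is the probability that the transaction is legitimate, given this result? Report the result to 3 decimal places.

Let H be the event that the transaction is fraudulent. P(H) = 0.147, so P(¬H) = 0.853. With E the 'flagged' result, P(E|H) = 0.972 and P(E|¬H) = 0.159.
P(E) = 0.972·0.147 + 0.159·0.853 = 0.14288 + 0.13563 = 0.27851.
By Bayes' theorem, P(H|E) = 0.14288 / 0.27851 = 0.513. Hence P(¬H|E) = 1 − 0.513 = 0.487.

P(¬H | E) ≈ 0.487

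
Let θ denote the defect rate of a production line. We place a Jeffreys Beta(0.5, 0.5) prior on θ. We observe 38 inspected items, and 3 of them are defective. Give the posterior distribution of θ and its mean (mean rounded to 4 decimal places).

The binomial likelihood is conjugate to the Beta prior: with 3 successes and 35 failures, the posterior is Beta(0.5+3, 0.5+35) = Beta(3.5, 35.5).
Posterior mean = α/(α+β) = 3.5/39 = 0.0897.

Posterior: Beta(3.5, 35.5); mean ≈ 0.0897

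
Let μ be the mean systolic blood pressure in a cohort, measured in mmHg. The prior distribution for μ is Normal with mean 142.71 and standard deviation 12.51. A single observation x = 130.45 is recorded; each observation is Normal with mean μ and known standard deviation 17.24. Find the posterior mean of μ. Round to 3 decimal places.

Posterior mean ≈ 138.481

Prior precision 1/τ₀² = 1/12.51² = 0.00638977; data precision n/σ² = 1/17.24² = 0.00336454.
Posterior precision = 0.00638977 + 0.00336454 = 0.00975431.
Posterior mean = (0.00638977·142.71 + 0.00336454·130.45) / 0.00975431 = 138.481.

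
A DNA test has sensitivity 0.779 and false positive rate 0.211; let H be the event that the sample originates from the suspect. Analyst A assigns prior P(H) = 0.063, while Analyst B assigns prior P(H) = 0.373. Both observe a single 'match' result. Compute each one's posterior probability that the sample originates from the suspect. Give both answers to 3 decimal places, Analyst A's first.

P('+'|H) = 0.779, P('+'|¬H) = 0.211.
Analyst A: numerator 0.779·0.063 = 0.049077; evidence = 0.049077+0.211·0.937 = 0.24678; posterior = 0.199.
Analyst B: numerator 0.779·0.373 = 0.29057; evidence = 0.29057+0.211·0.627 = 0.42286; posterior = 0.687.

Analyst A: 0.199; Analyst B: 0.687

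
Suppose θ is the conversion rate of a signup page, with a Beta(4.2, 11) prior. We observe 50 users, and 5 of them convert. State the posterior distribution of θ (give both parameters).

Observing 5 successes and 45 failures updates Beta(4.2, 11) by adding the success and failure counts to the two shape parameters: α = 4.2+5 = 9.2, β = 11+45 = 56.

Posterior: Beta(9.2, 56)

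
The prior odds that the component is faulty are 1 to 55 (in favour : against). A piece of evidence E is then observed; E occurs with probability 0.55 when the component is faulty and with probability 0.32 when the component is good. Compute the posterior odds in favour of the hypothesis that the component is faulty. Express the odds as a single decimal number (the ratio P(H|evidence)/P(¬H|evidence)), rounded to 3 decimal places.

Prior odds = 1/55 = 0.018182. In log-odds, ln(0.018182) = -4.0073.
Add log likelihood ratio: ln(1.7188) = 0.54160.
Posterior log-odds = -3.4657, so posterior odds = exp(-3.4657) = 0.031250.

Posterior odds ≈ 0.031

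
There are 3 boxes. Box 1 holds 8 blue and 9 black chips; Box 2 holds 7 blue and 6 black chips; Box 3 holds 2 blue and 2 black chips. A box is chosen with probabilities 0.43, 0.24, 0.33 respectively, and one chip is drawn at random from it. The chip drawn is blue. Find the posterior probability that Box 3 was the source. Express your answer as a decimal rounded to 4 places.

Posterior probability ≈ 0.3323

P(blue|Box 1) = 0.4706; P(blue|Box 2) = 0.5385; P(blue|Box 3) = 0.5.
Prior × likelihood for each source: 0.43·0.4706=0.2024, 0.24·0.5385=0.1292, 0.33·0.5=0.1650. Summing gives P(blue) = 0.49658.
P(Box 3 | blue) = 0.1650 / 0.49658 = 0.3323.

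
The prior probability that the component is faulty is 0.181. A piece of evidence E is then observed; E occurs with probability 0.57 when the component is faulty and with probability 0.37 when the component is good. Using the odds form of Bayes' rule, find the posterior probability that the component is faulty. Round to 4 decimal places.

Posterior probability ≈ 0.2540

Prior odds = 0.181/(1−0.181) = 0.22100. In log-odds, ln(0.22100) = -1.5096.
Add log likelihood ratio: ln(1.5405) = 0.43213.
Posterior log-odds = -1.0775, so posterior odds = exp(-1.0775) = 0.34046. Converting, P(H|E) = 0.34046/1.3405 = 0.2540.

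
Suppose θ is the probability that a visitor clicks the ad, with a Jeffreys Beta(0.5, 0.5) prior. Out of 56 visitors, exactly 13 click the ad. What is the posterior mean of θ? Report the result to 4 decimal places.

The binomial likelihood is conjugate to the Beta prior: with 13 successes and 43 failures, the posterior is Beta(0.5+13, 0.5+43) = Beta(13.5, 43.5).
Posterior mean = α/(α+β) = 13.5/57 = 0.2368.

Posterior mean ≈ 0.2368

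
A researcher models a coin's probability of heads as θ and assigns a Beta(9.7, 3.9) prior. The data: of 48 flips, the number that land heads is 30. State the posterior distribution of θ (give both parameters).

Observing 30 successes and 18 failures updates Beta(9.7, 3.9) by adding the success and failure counts to the two shape parameters: α = 9.7+30 = 39.7, β = 3.9+18 = 21.9.

Posterior: Beta(39.7, 21.9)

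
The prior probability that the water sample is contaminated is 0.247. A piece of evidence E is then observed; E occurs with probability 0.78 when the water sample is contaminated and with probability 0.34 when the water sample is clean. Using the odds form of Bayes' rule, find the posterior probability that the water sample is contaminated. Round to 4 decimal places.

Posterior probability ≈ 0.4294

Prior odds = 0.247/(1−0.247) = 0.32802. In log-odds, ln(0.32802) = -1.1147.
Add log likelihood ratio: ln(2.2941) = 0.83035.
Posterior log-odds = -0.28433, so posterior odds = exp(-0.28433) = 0.75252. Converting, P(H|E) = 0.75252/1.7525 = 0.4294.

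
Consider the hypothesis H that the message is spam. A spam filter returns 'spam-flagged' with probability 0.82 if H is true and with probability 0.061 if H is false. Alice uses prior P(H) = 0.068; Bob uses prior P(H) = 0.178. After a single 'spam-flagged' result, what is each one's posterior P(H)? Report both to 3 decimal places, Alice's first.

P('+'|H) = 0.82, P('+'|¬H) = 0.061.
Alice: numerator 0.82·0.068 = 0.055760; evidence = 0.055760+0.061·0.932 = 0.11261; posterior = 0.495.
Bob: numerator 0.82·0.178 = 0.14596; evidence = 0.14596+0.061·0.822 = 0.19610; posterior = 0.744.

Alice: 0.495; Bob: 0.744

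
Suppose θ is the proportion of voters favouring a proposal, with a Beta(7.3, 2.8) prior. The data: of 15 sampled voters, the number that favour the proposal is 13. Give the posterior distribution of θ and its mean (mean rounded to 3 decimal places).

Observing 13 successes and 2 failures updates Beta(7.3, 2.8) by adding the success and failure counts to the two shape parameters: α = 7.3+13 = 20.3, β = 2.8+2 = 4.8.
Posterior mean = α/(α+β) = 20.3/25.1 = 0.809.

Posterior: Beta(20.3, 4.8); mean ≈ 0.809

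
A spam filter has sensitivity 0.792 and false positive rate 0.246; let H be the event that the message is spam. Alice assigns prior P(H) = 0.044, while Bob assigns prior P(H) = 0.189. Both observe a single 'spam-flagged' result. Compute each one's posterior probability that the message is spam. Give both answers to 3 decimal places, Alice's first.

The likelihood ratio for a 'spam-flagged' result is 0.792/0.246 = 3.2195.
Alice: prior odds 0.044/0.956 = 0.046025; posterior odds 0.14818; posterior probability 0.129.
Bob: prior odds 0.189/0.811 = 0.23305; posterior odds 0.75029; posterior probability 0.429.

Alice: 0.129; Bob: 0.429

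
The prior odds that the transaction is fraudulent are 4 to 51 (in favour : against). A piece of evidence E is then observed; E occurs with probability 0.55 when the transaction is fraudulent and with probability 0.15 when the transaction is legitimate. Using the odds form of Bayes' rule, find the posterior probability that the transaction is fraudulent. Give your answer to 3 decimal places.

Prior odds = 4/51 = 0.078431. In log-odds, ln(0.078431) = -2.5455.
Add log likelihood ratio: ln(3.6667) = 1.2993.
Posterior log-odds = -1.2462, so posterior odds = exp(-1.2462) = 0.28758. Converting, P(H|E) = 0.28758/1.2876 = 0.223.

Posterior probability ≈ 0.223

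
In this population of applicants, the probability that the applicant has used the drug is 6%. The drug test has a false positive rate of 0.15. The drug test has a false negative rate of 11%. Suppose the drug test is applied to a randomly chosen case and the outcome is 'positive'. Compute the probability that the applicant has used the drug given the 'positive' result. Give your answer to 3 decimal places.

P(H | E) ≈ 0.275

Let H be the event that the applicant has used the drug. P(H) = 0.06, so P(¬H) = 0.94. With E the 'positive' result, P(E|H) = 0.89 and P(E|¬H) = 0.15.
P(E) = 0.89·0.06 + 0.15·0.94 = 0.053400 + 0.14100 = 0.19440.
By Bayes' theorem, P(H|E) = 0.053400 / 0.19440 = 0.275.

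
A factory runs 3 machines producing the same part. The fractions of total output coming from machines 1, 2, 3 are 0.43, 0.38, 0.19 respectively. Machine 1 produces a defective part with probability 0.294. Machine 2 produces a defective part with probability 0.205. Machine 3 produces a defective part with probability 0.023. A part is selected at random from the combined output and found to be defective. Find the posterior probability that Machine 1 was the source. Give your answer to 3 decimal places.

Tabulate prior·likelihood by source: [1] prior 0.43, lik 0.294, product 0.1264; [2] prior 0.38, lik 0.205, product 0.07790; [3] prior 0.19, lik 0.023, product 0.004370.
Normalizing constant = 0.20869; the posterior for Machine 1 is its product over the sum, 0.1264/0.20869 = 0.606.

Posterior probability ≈ 0.606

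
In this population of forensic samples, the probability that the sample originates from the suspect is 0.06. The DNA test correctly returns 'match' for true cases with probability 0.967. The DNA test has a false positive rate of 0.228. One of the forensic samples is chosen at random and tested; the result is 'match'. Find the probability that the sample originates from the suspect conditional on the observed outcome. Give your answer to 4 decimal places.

P(H | E) ≈ 0.2130

Write H for 'the sample originates from the suspect'. Prior odds H:¬H = 0.06/0.94 = 0.063830. For the 'match' outcome, the likelihood ratio is 0.967/0.228 = 4.2412.
Posterior odds = 0.063830 × 4.2412 = 0.27072, so P(H|E) = 0.27072/(1+0.27072) = 0.2130.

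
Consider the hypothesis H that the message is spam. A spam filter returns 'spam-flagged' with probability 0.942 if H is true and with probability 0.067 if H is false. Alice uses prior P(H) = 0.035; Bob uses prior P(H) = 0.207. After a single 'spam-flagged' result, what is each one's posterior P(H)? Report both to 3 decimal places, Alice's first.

P('+'|H) = 0.942, P('+'|¬H) = 0.067.
Alice: numerator 0.942·0.035 = 0.032970; evidence = 0.032970+0.067·0.965 = 0.097625; posterior = 0.338.
Bob: numerator 0.942·0.207 = 0.19499; evidence = 0.19499+0.067·0.793 = 0.24812; posterior = 0.786.

Alice: 0.338; Bob: 0.786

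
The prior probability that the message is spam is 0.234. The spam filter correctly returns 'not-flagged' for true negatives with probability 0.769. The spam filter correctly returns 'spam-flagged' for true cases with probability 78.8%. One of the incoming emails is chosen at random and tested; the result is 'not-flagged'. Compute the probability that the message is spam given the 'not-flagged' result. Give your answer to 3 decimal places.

Let H be the event that the message is spam. P(H) = 0.234, so P(¬H) = 0.766. With E the 'not-flagged' result, P(E|H) = 0.212 and P(E|¬H) = 0.769.
P(E) = 0.212·0.234 + 0.769·0.766 = 0.049608 + 0.58905 = 0.63866.
By Bayes' theorem, P(H|E) = 0.049608 / 0.63866 = 0.078.

P(H | E) ≈ 0.078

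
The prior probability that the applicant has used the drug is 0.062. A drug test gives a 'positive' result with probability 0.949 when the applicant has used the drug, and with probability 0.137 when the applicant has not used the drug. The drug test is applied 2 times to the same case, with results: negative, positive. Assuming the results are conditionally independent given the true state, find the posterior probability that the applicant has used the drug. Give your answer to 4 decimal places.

With H the event that the applicant has used the drug, the joint likelihood of the observed sequence is P(data|H) = 0.051·0.949 = 0.048399 and P(data|¬H) = 0.863·0.137 = 0.11823.
Bayes: P(H|data) = 0.062·0.048399 / (0.062·0.048399 + 0.938·0.11823) = 0.0030007/0.11390 = 0.0263.

Posterior P(H) ≈ 0.0263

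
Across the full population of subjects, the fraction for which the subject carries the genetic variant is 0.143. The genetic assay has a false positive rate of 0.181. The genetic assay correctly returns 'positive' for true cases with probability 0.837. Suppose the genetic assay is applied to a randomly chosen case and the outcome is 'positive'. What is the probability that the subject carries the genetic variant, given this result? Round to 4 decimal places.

P(H | E) ≈ 0.4355

Let H be the event that the subject carries the genetic variant. P(H) = 0.143, so P(¬H) = 0.857. With E the 'positive' result, P(E|H) = 0.837 and P(E|¬H) = 0.181.
P(E) = 0.837·0.143 + 0.181·0.857 = 0.11969 + 0.15512 = 0.27481.
By Bayes' theorem, P(H|E) = 0.11969 / 0.27481 = 0.4355.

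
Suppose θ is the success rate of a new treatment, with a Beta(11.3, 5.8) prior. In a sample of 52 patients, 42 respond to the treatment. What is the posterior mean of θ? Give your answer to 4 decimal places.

Observing 42 successes and 10 failures updates Beta(11.3, 5.8) by adding the success and failure counts to the two shape parameters: α = 11.3+42 = 53.3, β = 5.8+10 = 15.8.
E[θ | data] = 53.3/(53.3+15.8) = 0.7713.

Posterior mean ≈ 0.7713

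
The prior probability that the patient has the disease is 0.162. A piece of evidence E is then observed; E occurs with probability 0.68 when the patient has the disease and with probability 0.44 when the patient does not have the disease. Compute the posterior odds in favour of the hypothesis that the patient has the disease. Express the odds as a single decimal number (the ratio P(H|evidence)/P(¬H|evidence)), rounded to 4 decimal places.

Posterior odds ≈ 0.2988

Prior odds = 0.162/(1−0.162) = 0.19332.
Likelihood ratio for E = 0.68/0.44 = 1.5455.
Posterior odds = prior odds × LR = 0.29876.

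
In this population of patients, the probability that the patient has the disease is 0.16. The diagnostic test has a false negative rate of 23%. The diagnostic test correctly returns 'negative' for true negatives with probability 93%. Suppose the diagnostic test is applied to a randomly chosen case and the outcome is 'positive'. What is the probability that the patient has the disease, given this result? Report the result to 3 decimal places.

Write H for 'the patient has the disease'. Prior odds H:¬H = 0.16/0.84 = 0.19048. For the 'positive' outcome, the likelihood ratio is 0.77/0.07 = 11.000.
Posterior odds = 0.19048 × 11.000 = 2.0952, so P(H|E) = 2.0952/(1+2.0952) = 0.677.

P(H | E) ≈ 0.677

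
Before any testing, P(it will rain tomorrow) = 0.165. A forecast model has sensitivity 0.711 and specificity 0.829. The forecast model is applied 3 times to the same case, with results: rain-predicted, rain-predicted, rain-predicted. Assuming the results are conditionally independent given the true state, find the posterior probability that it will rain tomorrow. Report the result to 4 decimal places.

Posterior P(H) ≈ 0.9342

Let H be the event that it will rain tomorrow; start with P(H) = 0.165. P('rain-predicted'|H) = 0.711, P('rain-predicted'|¬H) = 0.171.
Update on result 1 ('rain-predicted'): P(H) ← 0.711·0.1650 / (0.711·0.1650 + 0.171·0.8350) = 0.11732/0.26010 = 0.4510.
Update on result 2 ('rain-predicted'): P(H) ← 0.711·0.4510 / (0.711·0.4510 + 0.171·0.5490) = 0.32069/0.41456 = 0.7736.
Update on result 3 ('rain-predicted'): P(H) ← 0.711·0.7736 / (0.711·0.7736 + 0.171·0.2264) = 0.55000/0.58872 = 0.9342.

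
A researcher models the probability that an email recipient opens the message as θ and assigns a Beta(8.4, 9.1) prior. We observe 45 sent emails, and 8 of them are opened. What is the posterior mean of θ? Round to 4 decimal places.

The binomial likelihood is conjugate to the Beta prior: with 8 successes and 37 failures, the posterior is Beta(8.4+8, 9.1+37) = Beta(16.4, 46.1).
E[θ | data] = 16.4/(16.4+46.1) = 0.2624.

Posterior mean ≈ 0.2624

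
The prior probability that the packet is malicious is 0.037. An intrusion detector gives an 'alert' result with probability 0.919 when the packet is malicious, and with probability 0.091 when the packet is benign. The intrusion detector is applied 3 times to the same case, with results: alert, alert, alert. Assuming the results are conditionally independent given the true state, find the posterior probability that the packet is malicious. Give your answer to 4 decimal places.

With H the event that the packet is malicious, the joint likelihood of the observed sequence is P(data|H) = 0.919·0.919·0.919 = 0.77615 and P(data|¬H) = 0.091·0.091·0.091 = 0.00075357.
Bayes: P(H|data) = 0.037·0.77615 / (0.037·0.77615 + 0.963·0.00075357) = 0.028718/0.029443 = 0.9754.

Posterior P(H) ≈ 0.9754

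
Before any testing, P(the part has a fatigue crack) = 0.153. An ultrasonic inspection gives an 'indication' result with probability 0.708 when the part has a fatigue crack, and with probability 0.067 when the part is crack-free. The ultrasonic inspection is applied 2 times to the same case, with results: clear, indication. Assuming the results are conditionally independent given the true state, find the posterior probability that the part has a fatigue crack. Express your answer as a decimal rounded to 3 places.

Posterior P(H) ≈ 0.374

With H the event that the part has a fatigue crack, the joint likelihood of the observed sequence is P(data|H) = 0.292·0.708 = 0.20674 and P(data|¬H) = 0.933·0.067 = 0.062511.
Bayes: P(H|data) = 0.153·0.20674 / (0.153·0.20674 + 0.847·0.062511) = 0.031631/0.084577 = 0.3740.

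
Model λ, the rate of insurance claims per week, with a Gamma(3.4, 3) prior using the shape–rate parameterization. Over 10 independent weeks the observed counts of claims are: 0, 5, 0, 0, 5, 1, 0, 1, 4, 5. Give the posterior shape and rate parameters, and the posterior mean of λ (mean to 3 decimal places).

The Poisson likelihood adds the total count to the shape and the number of exposure periods to the rate. Here ∑xᵢ = 21 and n = 10, so shape 3.4→24.4 and rate 3→13.
Posterior mean = shape/rate = 24.4/13 = 1.877.

Posterior: Gamma(shape=24.4, rate=13); mean ≈ 1.877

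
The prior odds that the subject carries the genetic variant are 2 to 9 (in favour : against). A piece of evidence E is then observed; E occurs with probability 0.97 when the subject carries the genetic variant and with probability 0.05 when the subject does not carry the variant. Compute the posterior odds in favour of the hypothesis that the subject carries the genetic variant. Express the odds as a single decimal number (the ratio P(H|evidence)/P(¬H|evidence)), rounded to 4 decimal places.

Prior odds = 2/9 = 0.22222. In log-odds, ln(0.22222) = -1.5041.
Add log likelihood ratio: ln(19.400) = 2.9653.
Posterior log-odds = 1.4612, so posterior odds = exp(1.4612) = 4.3111.

Posterior odds ≈ 4.3111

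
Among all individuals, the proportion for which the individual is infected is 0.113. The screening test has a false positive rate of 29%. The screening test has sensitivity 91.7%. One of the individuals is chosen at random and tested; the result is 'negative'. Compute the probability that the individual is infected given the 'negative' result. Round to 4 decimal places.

P(H | E) ≈ 0.0147

Write H for 'the individual is infected'. Prior odds H:¬H = 0.113/0.887 = 0.12740. For the 'negative' outcome, the likelihood ratio is 0.083/0.71 = 0.11690.
Posterior odds = 0.12740 × 0.11690 = 0.014893, so P(H|E) = 0.014893/(1+0.014893) = 0.0147.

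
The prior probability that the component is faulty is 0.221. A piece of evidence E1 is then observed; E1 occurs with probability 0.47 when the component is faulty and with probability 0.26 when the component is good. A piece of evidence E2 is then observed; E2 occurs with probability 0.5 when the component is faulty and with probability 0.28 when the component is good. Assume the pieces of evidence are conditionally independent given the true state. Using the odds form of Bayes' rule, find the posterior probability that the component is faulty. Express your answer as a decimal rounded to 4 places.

Prior odds = 0.221/(1−0.221) = 0.28370. In log-odds, ln(0.28370) = -1.2598.
Add log likelihood ratios: ln(1.8077) + ln(1.7857) = 1.1719.
Posterior log-odds = -0.087979, so posterior odds = exp(-0.087979) = 0.91578. Converting, P(H|E) = 0.91578/1.9158 = 0.4780.

Posterior probability ≈ 0.4780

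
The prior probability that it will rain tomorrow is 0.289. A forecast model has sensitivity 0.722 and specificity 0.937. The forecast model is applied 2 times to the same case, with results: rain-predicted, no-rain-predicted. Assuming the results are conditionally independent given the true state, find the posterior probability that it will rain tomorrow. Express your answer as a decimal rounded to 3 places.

Posterior P(H) ≈ 0.580

Let H be the event that it will rain tomorrow; start with P(H) = 0.289. P('rain-predicted'|H) = 0.722, P('rain-predicted'|¬H) = 0.063.
Update on result 1 ('rain-predicted'): P(H) ← 0.722·0.2890 / (0.722·0.2890 + 0.063·0.7110) = 0.20866/0.25345 = 0.8233.
Update on result 2 ('no-rain-predicted'): P(H) ← 0.278·0.8233 / (0.278·0.8233 + 0.937·0.1767) = 0.22887/0.39447 = 0.5802.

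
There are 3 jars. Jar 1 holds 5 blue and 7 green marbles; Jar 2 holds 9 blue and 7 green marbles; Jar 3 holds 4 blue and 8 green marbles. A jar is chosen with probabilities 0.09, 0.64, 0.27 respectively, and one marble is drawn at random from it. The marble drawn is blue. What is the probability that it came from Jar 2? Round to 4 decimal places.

P(blue|Jar 1) = 0.4167; P(blue|Jar 2) = 0.5625; P(blue|Jar 3) = 0.3333.
Prior × likelihood for each source: 0.09·0.4167=0.03750, 0.64·0.5625=0.3600, 0.27·0.3333=0.09000. Summing gives P(blue) = 0.48750.
P(Jar 2 | blue) = 0.3600 / 0.48750 = 0.7385.

Posterior probability ≈ 0.7385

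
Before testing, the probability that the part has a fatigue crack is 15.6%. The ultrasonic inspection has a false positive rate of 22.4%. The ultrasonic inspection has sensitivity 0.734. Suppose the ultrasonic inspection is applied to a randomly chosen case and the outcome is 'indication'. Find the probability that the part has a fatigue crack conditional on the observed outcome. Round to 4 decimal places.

Write H for 'the part has a fatigue crack'. Prior odds H:¬H = 0.156/0.844 = 0.18483. For the 'indication' outcome, the likelihood ratio is 0.734/0.224 = 3.2768.
Posterior odds = 0.18483 × 3.2768 = 0.60566, so P(H|E) = 0.60566/(1+0.60566) = 0.3772.

P(H | E) ≈ 0.3772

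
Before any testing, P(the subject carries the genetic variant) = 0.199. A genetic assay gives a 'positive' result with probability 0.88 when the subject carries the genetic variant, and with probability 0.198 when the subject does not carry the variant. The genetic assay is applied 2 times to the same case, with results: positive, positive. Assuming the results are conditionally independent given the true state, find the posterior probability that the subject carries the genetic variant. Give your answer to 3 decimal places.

Posterior P(H) ≈ 0.831

With H the event that the subject carries the genetic variant, the joint likelihood of the observed sequence is P(data|H) = 0.88·0.88 = 0.77440 and P(data|¬H) = 0.198·0.198 = 0.039204.
Bayes: P(H|data) = 0.199·0.77440 / (0.199·0.77440 + 0.801·0.039204) = 0.15411/0.18551 = 0.8307.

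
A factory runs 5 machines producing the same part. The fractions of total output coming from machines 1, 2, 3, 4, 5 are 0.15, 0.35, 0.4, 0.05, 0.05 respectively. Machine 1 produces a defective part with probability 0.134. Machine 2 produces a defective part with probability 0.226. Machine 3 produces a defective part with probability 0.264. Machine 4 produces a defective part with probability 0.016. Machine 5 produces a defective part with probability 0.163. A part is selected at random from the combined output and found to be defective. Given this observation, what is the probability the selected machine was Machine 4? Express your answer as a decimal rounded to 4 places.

Posterior probability ≈ 0.0037

Tabulate prior·likelihood by source: [1] prior 0.15, lik 0.134, product 0.02010; [2] prior 0.35, lik 0.226, product 0.07910; [3] prior 0.4, lik 0.264, product 0.1056; [4] prior 0.05, lik 0.016, product 0.0008000; [5] prior 0.05, lik 0.163, product 0.008150.
Normalizing constant = 0.21375; the posterior for Machine 4 is its product over the sum, 0.0008000/0.21375 = 0.0037.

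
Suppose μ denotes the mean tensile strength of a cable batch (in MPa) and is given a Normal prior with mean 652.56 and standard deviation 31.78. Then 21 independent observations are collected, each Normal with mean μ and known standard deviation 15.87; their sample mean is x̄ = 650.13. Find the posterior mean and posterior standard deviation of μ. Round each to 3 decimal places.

Prior precision 1/τ₀² = 1/31.78² = 0.00099013; data precision n/σ² = 21/15.87² = 0.0833807.
Posterior precision = 0.00099013 + 0.0833807 = 0.0843708, giving posterior SD = 1/√0.0843708 = 3.443.
Posterior mean = (0.00099013·652.56 + 0.0833807·650.13) / 0.0843708 = 650.159.

Posterior mean ≈ 650.159; posterior SD ≈ 3.443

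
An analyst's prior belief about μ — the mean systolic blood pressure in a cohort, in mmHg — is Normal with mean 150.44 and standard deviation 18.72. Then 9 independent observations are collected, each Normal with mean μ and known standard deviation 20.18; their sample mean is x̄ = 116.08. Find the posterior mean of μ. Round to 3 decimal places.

Posterior mean ≈ 120.009

Prior precision 1/τ₀² = 1/18.72² = 0.00285357; data precision n/σ² = 9/20.18² = 0.0221004.
Posterior precision = 0.00285357 + 0.0221004 = 0.0249540.
Posterior mean = (0.00285357·150.44 + 0.0221004·116.08) / 0.0249540 = 120.009.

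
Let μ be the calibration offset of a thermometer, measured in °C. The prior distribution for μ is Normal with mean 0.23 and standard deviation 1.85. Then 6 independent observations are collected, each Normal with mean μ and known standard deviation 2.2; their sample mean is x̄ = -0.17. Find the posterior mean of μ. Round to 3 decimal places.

With known σ, the Normal prior is conjugate. Weight on the data is w = (n/σ²)/(n/σ² + 1/τ₀²) = 1.23967/(1.23967+0.292184) = 0.80926.
Posterior mean = w·x̄ + (1−w)·μ₀ = 0.80926·-0.17 + 0.19074·0.23 = -0.094.

Posterior mean ≈ -0.094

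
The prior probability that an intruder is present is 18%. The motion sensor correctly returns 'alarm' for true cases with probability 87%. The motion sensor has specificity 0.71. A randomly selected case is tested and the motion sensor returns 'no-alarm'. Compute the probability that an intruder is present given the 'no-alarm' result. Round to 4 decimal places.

P(H | E) ≈ 0.0386

Write H for 'an intruder is present'. Prior odds H:¬H = 0.18/0.82 = 0.21951. For the 'no-alarm' outcome, the likelihood ratio is 0.13/0.71 = 0.18310.
Posterior odds = 0.21951 × 0.18310 = 0.040192, so P(H|E) = 0.040192/(1+0.040192) = 0.0386.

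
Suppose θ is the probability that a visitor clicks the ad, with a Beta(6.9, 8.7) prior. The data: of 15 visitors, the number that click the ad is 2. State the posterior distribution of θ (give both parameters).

The binomial likelihood is conjugate to the Beta prior: with 2 successes and 13 failures, the posterior is Beta(6.9+2, 8.7+13) = Beta(8.9, 21.7).

Posterior: Beta(8.9, 21.7)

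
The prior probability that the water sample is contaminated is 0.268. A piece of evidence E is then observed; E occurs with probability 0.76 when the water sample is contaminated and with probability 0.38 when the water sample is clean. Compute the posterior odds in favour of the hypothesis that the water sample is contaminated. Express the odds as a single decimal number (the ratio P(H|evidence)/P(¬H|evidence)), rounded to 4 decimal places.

Prior odds = 0.268/(1−0.268) = 0.36612. In log-odds, ln(0.36612) = -1.0048.
Add log likelihood ratio: ln(2.0000) = 0.69315.
Posterior log-odds = -0.31165, so posterior odds = exp(-0.31165) = 0.73224.

Posterior odds ≈ 0.7322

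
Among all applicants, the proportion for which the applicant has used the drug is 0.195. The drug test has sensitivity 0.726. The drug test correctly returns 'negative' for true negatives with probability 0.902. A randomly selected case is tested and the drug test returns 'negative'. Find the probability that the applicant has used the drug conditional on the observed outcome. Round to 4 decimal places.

Let H be the event that the applicant has used the drug. P(H) = 0.195, so P(¬H) = 0.805. With E the 'negative' result, P(E|H) = 0.274 and P(E|¬H) = 0.902.
P(E) = 0.274·0.195 + 0.902·0.805 = 0.053430 + 0.72611 = 0.77954.
By Bayes' theorem, P(H|E) = 0.053430 / 0.77954 = 0.0685.

P(H | E) ≈ 0.0685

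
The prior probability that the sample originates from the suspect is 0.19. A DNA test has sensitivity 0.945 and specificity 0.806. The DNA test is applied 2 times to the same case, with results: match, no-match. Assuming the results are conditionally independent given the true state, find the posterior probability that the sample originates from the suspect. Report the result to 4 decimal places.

Posterior P(H) ≈ 0.0723

With H the event that the sample originates from the suspect, the joint likelihood of the observed sequence is P(data|H) = 0.945·0.055 = 0.051975 and P(data|¬H) = 0.194·0.806 = 0.15636.
Bayes: P(H|data) = 0.19·0.051975 / (0.19·0.051975 + 0.81·0.15636) = 0.0098753/0.13653 = 0.0723.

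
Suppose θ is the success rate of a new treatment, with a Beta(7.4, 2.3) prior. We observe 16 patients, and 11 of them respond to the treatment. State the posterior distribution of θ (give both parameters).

Posterior: Beta(18.4, 7.3)

Observing 11 successes and 5 failures updates Beta(7.4, 2.3) by adding the success and failure counts to the two shape parameters: α = 7.4+11 = 18.4, β = 2.3+5 = 7.3.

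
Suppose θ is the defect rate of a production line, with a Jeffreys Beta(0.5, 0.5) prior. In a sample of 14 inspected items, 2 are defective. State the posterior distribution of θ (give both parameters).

Posterior: Beta(2.5, 12.5)

Observing 2 successes and 12 failures updates Beta(0.5, 0.5) by adding the success and failure counts to the two shape parameters: α = 0.5+2 = 2.5, β = 0.5+12 = 12.5.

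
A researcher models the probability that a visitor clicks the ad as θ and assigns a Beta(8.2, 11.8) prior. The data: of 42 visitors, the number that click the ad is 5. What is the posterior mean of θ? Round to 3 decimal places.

Posterior mean ≈ 0.213

The binomial likelihood is conjugate to the Beta prior: with 5 successes and 37 failures, the posterior is Beta(8.2+5, 11.8+37) = Beta(13.2, 48.8).
E[θ | data] = 13.2/(13.2+48.8) = 0.213.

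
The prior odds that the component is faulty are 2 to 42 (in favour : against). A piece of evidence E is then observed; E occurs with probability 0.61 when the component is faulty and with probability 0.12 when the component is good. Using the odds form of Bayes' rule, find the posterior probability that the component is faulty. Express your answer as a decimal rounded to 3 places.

Prior odds = 2/42 = 0.047619.
Likelihood ratio for E = 0.61/0.12 = 5.0833.
Posterior odds = prior odds × LR = 0.24206.
Posterior probability = odds/(1+odds) = 0.24206/1.2421 = 0.195.

Posterior probability ≈ 0.195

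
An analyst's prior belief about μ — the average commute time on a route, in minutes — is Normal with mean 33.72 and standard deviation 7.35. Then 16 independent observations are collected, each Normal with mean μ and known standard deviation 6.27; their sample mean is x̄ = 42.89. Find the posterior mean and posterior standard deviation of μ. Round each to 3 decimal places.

Posterior mean ≈ 42.491; posterior SD ≈ 1.533

With known σ, the Normal prior is conjugate. Weight on the data is w = (n/σ²)/(n/σ² + 1/τ₀²) = 0.406991/(0.406991+0.0185108) = 0.95650.
Posterior mean = w·x̄ + (1−w)·μ₀ = 0.95650·42.89 + 0.043503·33.72 = 42.491. Posterior variance = 1/(0.406991+0.0185108) = 2.35017, so SD = 1.533.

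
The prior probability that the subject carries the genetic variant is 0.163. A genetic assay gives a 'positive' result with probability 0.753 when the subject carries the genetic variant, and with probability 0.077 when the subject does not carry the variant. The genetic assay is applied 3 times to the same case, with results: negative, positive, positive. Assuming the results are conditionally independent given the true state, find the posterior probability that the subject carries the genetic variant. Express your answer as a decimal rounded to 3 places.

Let H be the event that the subject carries the genetic variant; start with P(H) = 0.163. P('positive'|H) = 0.753, P('positive'|¬H) = 0.077.
Update on result 1 ('negative'): P(H) ← 0.247·0.1630 / (0.247·0.1630 + 0.923·0.8370) = 0.040261/0.81281 = 0.0495.
Update on result 2 ('positive'): P(H) ← 0.753·0.0495 / (0.753·0.0495 + 0.077·0.9505) = 0.037298/0.11048 = 0.3376.
Update on result 3 ('positive'): P(H) ← 0.753·0.3376 / (0.753·0.3376 + 0.077·0.6624) = 0.25420/0.30521 = 0.8329.

Posterior P(H) ≈ 0.833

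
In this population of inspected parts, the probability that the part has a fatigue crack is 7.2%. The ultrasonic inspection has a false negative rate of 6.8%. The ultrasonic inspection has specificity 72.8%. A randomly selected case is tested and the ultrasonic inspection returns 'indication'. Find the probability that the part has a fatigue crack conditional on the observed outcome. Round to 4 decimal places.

Write H for 'the part has a fatigue crack'. Prior odds H:¬H = 0.072/0.928 = 0.077586. For the 'indication' outcome, the likelihood ratio is 0.932/0.272 = 3.4265.
Posterior odds = 0.077586 × 3.4265 = 0.26585, so P(H|E) = 0.26585/(1+0.26585) = 0.2100.

P(H | E) ≈ 0.2100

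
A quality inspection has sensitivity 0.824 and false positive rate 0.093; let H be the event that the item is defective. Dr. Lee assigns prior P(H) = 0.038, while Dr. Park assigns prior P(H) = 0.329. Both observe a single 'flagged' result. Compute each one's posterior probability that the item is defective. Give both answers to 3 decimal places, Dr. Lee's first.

P('+'|H) = 0.824, P('+'|¬H) = 0.093.
Dr. Lee: numerator 0.824·0.038 = 0.031312; evidence = 0.031312+0.093·0.962 = 0.12078; posterior = 0.259.
Dr. Park: numerator 0.824·0.329 = 0.27110; evidence = 0.27110+0.093·0.671 = 0.33350; posterior = 0.813.

Dr. Lee: 0.259; Dr. Park: 0.813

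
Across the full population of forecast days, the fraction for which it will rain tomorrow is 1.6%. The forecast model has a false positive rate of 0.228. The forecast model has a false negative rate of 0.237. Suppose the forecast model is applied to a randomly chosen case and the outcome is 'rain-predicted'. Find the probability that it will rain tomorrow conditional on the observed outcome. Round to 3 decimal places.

Let H be the event that it will rain tomorrow. P(H) = 0.016, so P(¬H) = 0.984. With E the 'rain-predicted' result, P(E|H) = 0.763 and P(E|¬H) = 0.228.
P(E) = 0.763·0.016 + 0.228·0.984 = 0.012208 + 0.22435 = 0.23656.
By Bayes' theorem, P(H|E) = 0.012208 / 0.23656 = 0.052.

P(H | E) ≈ 0.052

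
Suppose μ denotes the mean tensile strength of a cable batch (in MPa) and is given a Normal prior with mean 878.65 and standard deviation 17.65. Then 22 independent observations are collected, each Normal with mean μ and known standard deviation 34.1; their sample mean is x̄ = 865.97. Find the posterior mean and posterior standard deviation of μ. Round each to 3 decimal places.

Prior precision 1/τ₀² = 1/17.65² = 0.00321004; data precision n/σ² = 22/34.1² = 0.0189197.
Posterior precision = 0.00321004 + 0.0189197 = 0.0221297, giving posterior SD = 1/√0.0221297 = 6.722.
Posterior mean = (0.00321004·878.65 + 0.0189197·865.97) / 0.0221297 = 867.809.

Posterior mean ≈ 867.809; posterior SD ≈ 6.722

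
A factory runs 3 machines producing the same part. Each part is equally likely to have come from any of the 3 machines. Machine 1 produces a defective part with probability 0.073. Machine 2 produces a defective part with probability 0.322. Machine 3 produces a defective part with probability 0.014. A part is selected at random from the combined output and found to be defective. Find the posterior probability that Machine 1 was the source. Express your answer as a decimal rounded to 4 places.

Posterior probability ≈ 0.1785

P(defective|M1) = 0.073; P(defective|M2) = 0.322; P(defective|M3) = 0.014.
Prior × likelihood for each source: 0.333333·0.073=0.02433, 0.333333·0.322=0.1073, 0.333333·0.014=0.004667. Summing gives P(defective) = 0.13633.
P(Machine 1 | defective) = 0.02433 / 0.13633 = 0.1785.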